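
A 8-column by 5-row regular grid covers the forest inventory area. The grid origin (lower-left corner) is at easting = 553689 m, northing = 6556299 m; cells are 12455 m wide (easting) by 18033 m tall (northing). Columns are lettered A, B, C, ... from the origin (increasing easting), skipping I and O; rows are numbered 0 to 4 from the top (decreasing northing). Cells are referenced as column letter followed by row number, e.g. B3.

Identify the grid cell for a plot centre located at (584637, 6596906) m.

Column index: ⌊(584637 − 553689) / 12455⌋ = ⌊2.485⌋ = 2 → column C
Row offset from origin: ⌊(6596906 − 6556299) / 18033⌋ = ⌊2.252⌋ = 2 → row 2 (counted from top)

C2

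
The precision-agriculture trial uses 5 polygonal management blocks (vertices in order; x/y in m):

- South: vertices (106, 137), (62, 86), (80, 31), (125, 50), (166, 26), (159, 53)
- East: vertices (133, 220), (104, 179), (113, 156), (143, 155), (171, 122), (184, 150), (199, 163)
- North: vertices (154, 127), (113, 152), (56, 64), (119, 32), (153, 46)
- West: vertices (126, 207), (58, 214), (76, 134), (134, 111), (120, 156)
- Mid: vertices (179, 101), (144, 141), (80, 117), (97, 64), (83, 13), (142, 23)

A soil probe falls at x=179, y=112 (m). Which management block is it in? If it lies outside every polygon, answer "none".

Cast a ray rightward from (179, 112). For each polygon, the edges (by vertex number in listed order) whose endpoints lie on opposite sides of y = 112, where each meets that height, and whether that is right or left of the point:
South: 1–2 at x≈84.4 (left), 6–1 at x≈121.8 (left) → 0 crossings.
East: no edge straddles that height → 0 crossings.
North: 2–3 at x≈87.1 (left), 5–1 at x≈153.8 (left) → 0 crossings.
West: 3–4 at x≈131.5 (left), 4–5 at x≈133.7 (left) → 0 crossings.
Mid: 1–2 at x≈169.4 (left), 3–4 at x≈81.6 (left) → 0 crossings.
All counts are even, so the point lies outside every listed polygon.

none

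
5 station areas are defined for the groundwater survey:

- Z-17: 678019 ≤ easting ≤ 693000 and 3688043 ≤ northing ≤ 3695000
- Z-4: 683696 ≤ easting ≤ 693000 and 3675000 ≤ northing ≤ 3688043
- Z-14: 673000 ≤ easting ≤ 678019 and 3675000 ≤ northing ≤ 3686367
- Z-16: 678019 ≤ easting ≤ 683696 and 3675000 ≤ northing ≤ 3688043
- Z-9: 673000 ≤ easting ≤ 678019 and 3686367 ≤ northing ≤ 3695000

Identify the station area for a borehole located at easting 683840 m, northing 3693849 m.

Z-17

The point has easting = 683840 and northing = 3693849.
Only Z-17 satisfies 678019 ≤ easting ≤ 693000 and 3688043 ≤ northing ≤ 3695000.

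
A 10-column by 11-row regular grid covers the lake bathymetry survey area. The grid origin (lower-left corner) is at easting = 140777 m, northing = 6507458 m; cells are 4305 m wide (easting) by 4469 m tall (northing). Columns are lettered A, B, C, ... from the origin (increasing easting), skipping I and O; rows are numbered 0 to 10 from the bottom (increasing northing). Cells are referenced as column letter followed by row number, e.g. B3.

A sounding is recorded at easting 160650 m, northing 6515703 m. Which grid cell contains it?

E1

Column index: ⌊(160650 − 140777) / 4305⌋ = ⌊4.616⌋ = 4 → column E
Row offset from origin: ⌊(6515703 − 6507458) / 4469⌋ = ⌊1.845⌋ = 1 → row 1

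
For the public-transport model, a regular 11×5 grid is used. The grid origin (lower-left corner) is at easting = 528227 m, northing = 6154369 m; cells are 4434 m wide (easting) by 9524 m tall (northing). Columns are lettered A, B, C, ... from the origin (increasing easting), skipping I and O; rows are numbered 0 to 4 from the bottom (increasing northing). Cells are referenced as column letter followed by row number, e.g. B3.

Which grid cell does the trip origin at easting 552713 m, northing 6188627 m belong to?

F3

Column index: ⌊(552713 − 528227) / 4434⌋ = ⌊5.522⌋ = 5 → column F
Row offset from origin: ⌊(6188627 − 6154369) / 9524⌋ = ⌊3.597⌋ = 3 → row 3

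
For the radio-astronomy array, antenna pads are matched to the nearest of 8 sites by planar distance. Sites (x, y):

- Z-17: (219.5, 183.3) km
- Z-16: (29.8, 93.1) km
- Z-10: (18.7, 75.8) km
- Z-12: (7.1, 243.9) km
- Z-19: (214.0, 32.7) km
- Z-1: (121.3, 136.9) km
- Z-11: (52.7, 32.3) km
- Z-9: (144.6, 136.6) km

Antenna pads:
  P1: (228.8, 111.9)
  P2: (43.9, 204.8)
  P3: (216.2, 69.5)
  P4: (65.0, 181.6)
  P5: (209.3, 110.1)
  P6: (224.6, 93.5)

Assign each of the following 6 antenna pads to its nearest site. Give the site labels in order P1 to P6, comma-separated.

Z-17, Z-12, Z-19, Z-1, Z-9, Z-19

P1 → Z-17 (d²=5184.45)
P2 → Z-12 (d²=2883.05)
P3 → Z-19 (d²=1359.08)
P4 → Z-1 (d²=5167.78)
P5 → Z-9 (d²=4888.34)
P6 → Z-19 (d²=3809.00)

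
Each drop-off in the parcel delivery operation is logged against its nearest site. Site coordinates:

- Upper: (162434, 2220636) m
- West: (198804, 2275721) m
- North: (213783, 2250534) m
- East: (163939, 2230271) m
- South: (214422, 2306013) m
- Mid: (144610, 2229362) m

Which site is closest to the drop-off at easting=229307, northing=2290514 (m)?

Squared distances to each site:
Upper: 9354933013.000; West: 1149265858.000; North: 1839394976.000; East: 7902194473.000; South: 461782226.000; Mid: 10913148913.000.
Minimum at South.

South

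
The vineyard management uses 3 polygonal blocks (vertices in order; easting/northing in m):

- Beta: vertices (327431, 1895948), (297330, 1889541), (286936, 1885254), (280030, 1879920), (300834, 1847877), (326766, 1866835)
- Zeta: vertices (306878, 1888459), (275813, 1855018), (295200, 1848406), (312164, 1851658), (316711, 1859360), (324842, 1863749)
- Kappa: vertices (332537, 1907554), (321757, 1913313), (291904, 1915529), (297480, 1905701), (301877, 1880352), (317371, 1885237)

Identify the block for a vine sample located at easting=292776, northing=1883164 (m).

Cast a ray rightward from (292776, 1883164). For each polygon, the edges (by vertex number in listed order) whose endpoints lie on opposite sides of northing = 1883164, where each meets that height, and whether that is right or left of the point:
Beta: 3–4 at easting≈284230.0 (left), 6–1 at easting≈327139.0 (right) → 1 crossing.
Zeta: 1–2 at easting≈301959.2 (right), 6–1 at easting≈310727.4 (right) → 2 crossings.
Kappa: 4–5 at easting≈301389.2 (right), 5–6 at easting≈310796.0 (right) → 2 crossings.
Only Beta has an odd count, so the point is inside Beta.

Beta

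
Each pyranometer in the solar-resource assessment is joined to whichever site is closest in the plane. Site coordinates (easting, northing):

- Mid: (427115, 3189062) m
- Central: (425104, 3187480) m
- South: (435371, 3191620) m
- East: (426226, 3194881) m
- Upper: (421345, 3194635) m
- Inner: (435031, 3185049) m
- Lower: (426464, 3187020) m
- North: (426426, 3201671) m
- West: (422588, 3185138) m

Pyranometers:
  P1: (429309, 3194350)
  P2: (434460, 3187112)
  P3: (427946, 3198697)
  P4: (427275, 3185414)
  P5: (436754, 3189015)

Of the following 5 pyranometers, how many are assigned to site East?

1

P1 → East
P2 → Inner
P3 → North
P4 → Lower
P5 → South
1 of the 5 goes to East.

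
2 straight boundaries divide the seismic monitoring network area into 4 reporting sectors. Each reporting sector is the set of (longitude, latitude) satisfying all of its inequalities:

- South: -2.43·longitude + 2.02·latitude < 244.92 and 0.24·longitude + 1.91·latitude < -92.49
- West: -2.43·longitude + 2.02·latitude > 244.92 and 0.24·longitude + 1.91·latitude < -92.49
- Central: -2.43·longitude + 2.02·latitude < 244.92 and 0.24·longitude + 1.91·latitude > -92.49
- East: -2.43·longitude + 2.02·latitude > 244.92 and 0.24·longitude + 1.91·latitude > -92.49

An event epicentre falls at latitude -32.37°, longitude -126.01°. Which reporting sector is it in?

-2.43·-126.01 + 2.02·-32.37 = 240.817, which is < 244.92
0.24·-126.01 + 1.91·-32.37 = -92.069, which is > -92.49
This sign pattern matches Central.

Central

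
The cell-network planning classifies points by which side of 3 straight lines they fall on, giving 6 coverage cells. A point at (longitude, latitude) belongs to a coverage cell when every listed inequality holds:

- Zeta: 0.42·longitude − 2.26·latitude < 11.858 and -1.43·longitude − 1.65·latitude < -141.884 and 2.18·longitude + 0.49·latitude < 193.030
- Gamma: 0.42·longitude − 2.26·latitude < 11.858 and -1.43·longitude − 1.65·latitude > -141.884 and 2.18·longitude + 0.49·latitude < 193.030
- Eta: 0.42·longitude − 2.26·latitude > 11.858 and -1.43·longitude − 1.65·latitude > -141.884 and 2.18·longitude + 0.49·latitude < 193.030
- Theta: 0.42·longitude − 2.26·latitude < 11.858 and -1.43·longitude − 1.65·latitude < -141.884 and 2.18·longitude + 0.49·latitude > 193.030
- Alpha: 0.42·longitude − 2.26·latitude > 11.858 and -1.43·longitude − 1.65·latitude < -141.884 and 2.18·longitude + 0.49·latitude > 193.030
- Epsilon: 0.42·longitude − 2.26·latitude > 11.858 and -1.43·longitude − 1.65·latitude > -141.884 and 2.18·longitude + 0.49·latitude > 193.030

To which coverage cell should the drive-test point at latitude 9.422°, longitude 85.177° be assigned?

0.42·85.177 − 2.26·9.422 = 14.481, which is > 11.858
-1.43·85.177 − 1.65·9.422 = -137.349, which is > -141.884
2.18·85.177 + 0.49·9.422 = 190.303, which is < 193.030
This sign pattern matches Eta.

Eta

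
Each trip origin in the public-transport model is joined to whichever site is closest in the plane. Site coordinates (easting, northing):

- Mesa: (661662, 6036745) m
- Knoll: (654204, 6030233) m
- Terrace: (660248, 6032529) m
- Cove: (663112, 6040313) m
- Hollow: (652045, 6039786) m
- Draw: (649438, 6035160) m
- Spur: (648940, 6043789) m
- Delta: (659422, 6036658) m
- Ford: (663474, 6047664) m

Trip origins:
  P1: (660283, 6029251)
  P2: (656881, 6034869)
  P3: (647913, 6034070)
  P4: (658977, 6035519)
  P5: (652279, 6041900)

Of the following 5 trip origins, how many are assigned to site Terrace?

P1 → Terrace
P2 → Delta
P3 → Draw
P4 → Delta
P5 → Hollow
1 of the 5 goes to Terrace.

1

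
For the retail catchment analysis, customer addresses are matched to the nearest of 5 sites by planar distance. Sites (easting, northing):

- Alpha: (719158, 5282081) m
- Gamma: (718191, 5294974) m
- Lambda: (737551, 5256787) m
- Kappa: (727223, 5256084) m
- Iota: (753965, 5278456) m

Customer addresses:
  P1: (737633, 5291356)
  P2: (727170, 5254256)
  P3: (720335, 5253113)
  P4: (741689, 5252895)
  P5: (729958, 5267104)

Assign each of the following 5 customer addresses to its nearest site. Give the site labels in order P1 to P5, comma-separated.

P1 → Gamma (d²=391081288.00)
P2 → Kappa (d²=3344393.00)
P3 → Kappa (d²=56271385.00)
P4 → Lambda (d²=32270708.00)
P5 → Kappa (d²=128920625.00)

Gamma, Kappa, Kappa, Lambda, Kappa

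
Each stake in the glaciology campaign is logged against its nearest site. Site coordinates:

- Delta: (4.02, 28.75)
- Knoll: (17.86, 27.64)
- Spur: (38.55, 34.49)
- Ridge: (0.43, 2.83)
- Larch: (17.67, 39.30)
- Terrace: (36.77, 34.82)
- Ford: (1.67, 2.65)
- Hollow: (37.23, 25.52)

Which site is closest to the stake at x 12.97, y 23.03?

Squared distances to each site:
Delta: 112.821; Knoll: 45.164; Spur: 785.668; Ridge: 565.292; Larch: 286.803; Terrace: 705.444; Ford: 543.034; Hollow: 594.748.
Minimum at Knoll.

Knoll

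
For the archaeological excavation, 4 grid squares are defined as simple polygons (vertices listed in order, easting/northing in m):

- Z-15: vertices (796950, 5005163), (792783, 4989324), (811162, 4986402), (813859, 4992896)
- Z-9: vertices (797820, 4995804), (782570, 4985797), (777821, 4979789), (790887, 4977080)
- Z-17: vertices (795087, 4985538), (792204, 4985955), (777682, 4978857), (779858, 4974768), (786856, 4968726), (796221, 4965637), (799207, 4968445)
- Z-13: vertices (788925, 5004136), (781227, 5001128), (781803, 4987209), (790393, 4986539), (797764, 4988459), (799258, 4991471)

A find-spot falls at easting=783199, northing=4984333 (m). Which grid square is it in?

Z-9

Cast a ray rightward from (783199, 4984333). For each polygon, the edges (by vertex number in listed order) whose endpoints lie on opposite sides of northing = 4984333, where each meets that height, and whether that is right or left of the point:
Z-15: no edge straddles that height → 0 crossings.
Z-9: 2–3 at easting≈781412.8 (left), 4–1 at easting≈793572.6 (right) → 1 crossing.
Z-17: 2–3 at easting≈788885.5 (right), 7–1 at easting≈795377.4 (right) → 2 crossings.
Z-13: no edge straddles that height → 0 crossings.
Only Z-9 has an odd count, so the point is inside Z-9.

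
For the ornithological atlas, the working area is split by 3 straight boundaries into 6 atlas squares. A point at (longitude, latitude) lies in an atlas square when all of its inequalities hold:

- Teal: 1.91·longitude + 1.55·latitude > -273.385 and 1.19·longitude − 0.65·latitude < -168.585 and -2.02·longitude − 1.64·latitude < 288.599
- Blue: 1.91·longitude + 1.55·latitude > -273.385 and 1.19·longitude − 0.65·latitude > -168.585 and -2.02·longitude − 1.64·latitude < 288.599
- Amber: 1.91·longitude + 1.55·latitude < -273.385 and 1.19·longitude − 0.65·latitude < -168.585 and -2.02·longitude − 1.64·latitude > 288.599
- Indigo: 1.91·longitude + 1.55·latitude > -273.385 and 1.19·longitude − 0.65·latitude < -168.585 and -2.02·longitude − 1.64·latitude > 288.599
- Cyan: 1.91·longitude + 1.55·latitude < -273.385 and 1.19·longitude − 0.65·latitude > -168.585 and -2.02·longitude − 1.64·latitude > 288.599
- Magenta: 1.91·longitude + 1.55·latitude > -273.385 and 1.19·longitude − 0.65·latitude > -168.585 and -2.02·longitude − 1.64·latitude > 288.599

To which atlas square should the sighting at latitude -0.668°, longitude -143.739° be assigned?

1.91·-143.739 + 1.55·-0.668 = -275.577, which is < -273.385
1.19·-143.739 − 0.65·-0.668 = -170.615, which is < -168.585
-2.02·-143.739 − 1.64·-0.668 = 291.448, which is > 288.599
This sign pattern matches Amber.

Amber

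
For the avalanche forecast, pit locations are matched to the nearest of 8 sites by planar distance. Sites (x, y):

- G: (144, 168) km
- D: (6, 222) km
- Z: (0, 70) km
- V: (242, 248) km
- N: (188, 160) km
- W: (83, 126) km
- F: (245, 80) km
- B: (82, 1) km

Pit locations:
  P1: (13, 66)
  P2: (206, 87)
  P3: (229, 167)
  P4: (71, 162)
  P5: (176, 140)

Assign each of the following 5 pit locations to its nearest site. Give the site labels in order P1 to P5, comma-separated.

Z, F, N, W, N

P1 → Z (d²=185.00)
P2 → F (d²=1570.00)
P3 → N (d²=1730.00)
P4 → W (d²=1440.00)
P5 → N (d²=544.00)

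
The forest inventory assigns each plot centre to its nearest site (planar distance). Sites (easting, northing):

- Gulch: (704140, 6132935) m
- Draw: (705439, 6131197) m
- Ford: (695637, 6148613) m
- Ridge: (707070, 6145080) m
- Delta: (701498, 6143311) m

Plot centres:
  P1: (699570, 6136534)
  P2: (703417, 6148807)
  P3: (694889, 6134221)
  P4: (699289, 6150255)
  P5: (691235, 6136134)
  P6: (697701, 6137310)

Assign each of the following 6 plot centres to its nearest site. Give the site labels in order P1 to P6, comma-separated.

P1 → Gulch (d²=33837701.00)
P2 → Ridge (d²=27234938.00)
P3 → Gulch (d²=87234797.00)
P4 → Ford (d²=16033268.00)
P5 → Delta (d²=156838498.00)
P6 → Delta (d²=50429210.00)

Gulch, Ridge, Gulch, Ford, Delta, Delta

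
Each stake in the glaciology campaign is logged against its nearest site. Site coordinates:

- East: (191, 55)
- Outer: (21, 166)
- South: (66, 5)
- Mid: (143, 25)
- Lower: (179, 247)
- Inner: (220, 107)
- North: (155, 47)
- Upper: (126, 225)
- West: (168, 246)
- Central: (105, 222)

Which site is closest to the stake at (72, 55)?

Squared distances to each site:
East: 14161.000; Outer: 14922.000; South: 2536.000; Mid: 5941.000; Lower: 48313.000; Inner: 24608.000; North: 6953.000; Upper: 31816.000; West: 45697.000; Central: 28978.000.
Minimum at South.

South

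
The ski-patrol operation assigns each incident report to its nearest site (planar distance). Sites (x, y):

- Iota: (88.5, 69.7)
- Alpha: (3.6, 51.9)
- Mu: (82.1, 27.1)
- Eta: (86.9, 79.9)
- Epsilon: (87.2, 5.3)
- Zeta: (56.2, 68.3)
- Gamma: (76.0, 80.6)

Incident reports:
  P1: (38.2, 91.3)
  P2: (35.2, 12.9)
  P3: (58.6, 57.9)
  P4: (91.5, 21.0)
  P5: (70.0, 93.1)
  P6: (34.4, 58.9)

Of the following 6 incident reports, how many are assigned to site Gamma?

P1 → Zeta
P2 → Mu
P3 → Zeta
P4 → Mu
P5 → Gamma
P6 → Zeta
1 of the 6 goes to Gamma.

1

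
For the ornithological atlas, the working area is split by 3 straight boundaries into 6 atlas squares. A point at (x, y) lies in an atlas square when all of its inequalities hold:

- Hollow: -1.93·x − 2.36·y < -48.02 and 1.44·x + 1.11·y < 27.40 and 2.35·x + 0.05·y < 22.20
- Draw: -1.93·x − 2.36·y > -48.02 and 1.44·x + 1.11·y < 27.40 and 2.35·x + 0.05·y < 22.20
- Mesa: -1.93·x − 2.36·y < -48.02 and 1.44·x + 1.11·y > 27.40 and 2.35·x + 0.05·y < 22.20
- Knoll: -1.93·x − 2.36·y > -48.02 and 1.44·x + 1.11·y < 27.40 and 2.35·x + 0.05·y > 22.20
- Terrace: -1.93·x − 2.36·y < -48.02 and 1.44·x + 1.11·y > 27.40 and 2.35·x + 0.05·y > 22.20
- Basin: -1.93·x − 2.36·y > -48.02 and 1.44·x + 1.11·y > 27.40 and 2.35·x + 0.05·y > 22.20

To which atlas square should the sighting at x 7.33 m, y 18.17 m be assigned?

-1.93·7.33 − 2.36·18.17 = -57.028, which is < -48.02
1.44·7.33 + 1.11·18.17 = 30.724, which is > 27.40
2.35·7.33 + 0.05·18.17 = 18.134, which is < 22.20
This sign pattern matches Mesa.

Mesa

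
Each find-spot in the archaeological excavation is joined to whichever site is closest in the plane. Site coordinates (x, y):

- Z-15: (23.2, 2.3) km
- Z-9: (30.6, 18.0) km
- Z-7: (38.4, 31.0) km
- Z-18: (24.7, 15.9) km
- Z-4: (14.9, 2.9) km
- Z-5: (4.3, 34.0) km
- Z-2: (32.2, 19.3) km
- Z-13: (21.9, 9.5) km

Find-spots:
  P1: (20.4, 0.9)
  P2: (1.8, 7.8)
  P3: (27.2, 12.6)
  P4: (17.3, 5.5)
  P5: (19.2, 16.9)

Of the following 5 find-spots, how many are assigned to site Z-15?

1

P1 → Z-15
P2 → Z-4
P3 → Z-18
P4 → Z-4
P5 → Z-18
1 of the 5 goes to Z-15.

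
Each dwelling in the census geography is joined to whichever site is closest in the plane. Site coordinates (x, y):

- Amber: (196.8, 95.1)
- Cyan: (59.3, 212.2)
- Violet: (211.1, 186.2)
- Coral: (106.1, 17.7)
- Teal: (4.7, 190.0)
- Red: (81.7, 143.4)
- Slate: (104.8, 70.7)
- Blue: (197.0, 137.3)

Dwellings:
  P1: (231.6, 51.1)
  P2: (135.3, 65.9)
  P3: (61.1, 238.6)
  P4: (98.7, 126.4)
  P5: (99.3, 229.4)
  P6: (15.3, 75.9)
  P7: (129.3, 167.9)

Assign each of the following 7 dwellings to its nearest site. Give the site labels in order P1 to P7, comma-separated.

P1 → Amber (d²=3147.04)
P2 → Slate (d²=953.29)
P3 → Cyan (d²=700.20)
P4 → Red (d²=578.00)
P5 → Cyan (d²=1895.84)
P6 → Slate (d²=8037.29)
P7 → Red (d²=2866.01)

Amber, Slate, Cyan, Red, Cyan, Slate, Red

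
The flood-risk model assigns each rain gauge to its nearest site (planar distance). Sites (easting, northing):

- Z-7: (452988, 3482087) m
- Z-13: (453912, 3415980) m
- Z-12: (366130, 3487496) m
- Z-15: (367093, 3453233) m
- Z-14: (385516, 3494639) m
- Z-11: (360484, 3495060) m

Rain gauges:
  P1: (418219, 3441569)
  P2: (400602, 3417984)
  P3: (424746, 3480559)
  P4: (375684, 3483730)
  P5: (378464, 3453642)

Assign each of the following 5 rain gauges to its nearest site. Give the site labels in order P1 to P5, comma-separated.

Z-13, Z-15, Z-7, Z-12, Z-15

P1 → Z-13 (d²=1928787170.00)
P2 → Z-15 (d²=2365345082.00)
P3 → Z-7 (d²=799945348.00)
P4 → Z-12 (d²=105461672.00)
P5 → Z-15 (d²=129466922.00)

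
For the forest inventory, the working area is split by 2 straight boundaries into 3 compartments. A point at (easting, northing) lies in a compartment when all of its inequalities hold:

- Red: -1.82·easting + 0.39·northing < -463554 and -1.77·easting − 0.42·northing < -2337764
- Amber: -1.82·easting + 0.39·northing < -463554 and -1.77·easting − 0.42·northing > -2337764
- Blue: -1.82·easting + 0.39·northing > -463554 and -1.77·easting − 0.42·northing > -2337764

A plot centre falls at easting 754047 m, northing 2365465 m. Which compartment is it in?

-1.82·754047 + 0.39·2365465 = -449834.190, which is > -463554
-1.77·754047 − 0.42·2365465 = -2328158.490, which is > -2337764
This sign pattern matches Blue.

Blue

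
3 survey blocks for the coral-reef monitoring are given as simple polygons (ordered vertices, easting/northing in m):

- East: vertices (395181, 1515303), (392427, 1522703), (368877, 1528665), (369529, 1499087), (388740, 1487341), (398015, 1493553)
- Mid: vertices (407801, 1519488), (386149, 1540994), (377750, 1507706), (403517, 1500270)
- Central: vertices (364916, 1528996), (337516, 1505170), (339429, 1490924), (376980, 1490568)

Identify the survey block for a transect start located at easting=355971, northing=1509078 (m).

Central

Cast a ray rightward from (355971, 1509078). For each polygon, the edges (by vertex number in listed order) whose endpoints lie on opposite sides of northing = 1509078, where each meets that height, and whether that is right or left of the point:
East: 3–4 at easting≈369308.8 (right), 6–1 at easting≈395992.1 (right) → 2 crossings.
Mid: 2–3 at easting≈378096.2 (right), 4–1 at easting≈405480.4 (right) → 2 crossings.
Central: 1–2 at easting≈342010.2 (left), 4–1 at easting≈371169.0 (right) → 1 crossing.
Only Central has an odd count, so the point is inside Central.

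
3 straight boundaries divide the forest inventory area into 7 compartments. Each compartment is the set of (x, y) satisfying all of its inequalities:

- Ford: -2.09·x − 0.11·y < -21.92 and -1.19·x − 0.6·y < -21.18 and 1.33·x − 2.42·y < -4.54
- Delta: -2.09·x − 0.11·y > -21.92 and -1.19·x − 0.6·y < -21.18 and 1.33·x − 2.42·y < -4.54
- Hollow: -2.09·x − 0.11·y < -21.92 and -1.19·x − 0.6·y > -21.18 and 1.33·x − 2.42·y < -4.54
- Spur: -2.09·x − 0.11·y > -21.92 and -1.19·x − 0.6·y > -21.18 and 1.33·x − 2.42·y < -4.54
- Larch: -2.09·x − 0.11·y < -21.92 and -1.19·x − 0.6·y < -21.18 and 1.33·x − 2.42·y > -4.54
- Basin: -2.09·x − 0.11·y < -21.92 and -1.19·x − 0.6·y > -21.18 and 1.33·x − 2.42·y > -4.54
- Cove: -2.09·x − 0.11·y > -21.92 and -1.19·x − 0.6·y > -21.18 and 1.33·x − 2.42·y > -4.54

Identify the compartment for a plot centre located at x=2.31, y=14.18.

-2.09·2.31 − 0.11·14.18 = -6.388, which is > -21.92
-1.19·2.31 − 0.6·14.18 = -11.257, which is > -21.18
1.33·2.31 − 2.42·14.18 = -31.243, which is < -4.54
This sign pattern matches Spur.

Spur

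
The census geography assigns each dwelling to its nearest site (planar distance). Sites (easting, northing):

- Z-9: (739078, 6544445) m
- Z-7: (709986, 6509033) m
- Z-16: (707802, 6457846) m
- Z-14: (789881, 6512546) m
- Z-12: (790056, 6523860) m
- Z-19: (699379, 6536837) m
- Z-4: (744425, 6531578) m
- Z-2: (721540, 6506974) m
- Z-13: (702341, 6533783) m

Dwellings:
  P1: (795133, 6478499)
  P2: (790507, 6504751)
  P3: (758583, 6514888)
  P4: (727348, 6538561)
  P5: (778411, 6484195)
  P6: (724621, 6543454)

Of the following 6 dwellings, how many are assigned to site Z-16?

P1 → Z-14
P2 → Z-14
P3 → Z-4
P4 → Z-9
P5 → Z-14
P6 → Z-9
0 of the 6 go to Z-16.

0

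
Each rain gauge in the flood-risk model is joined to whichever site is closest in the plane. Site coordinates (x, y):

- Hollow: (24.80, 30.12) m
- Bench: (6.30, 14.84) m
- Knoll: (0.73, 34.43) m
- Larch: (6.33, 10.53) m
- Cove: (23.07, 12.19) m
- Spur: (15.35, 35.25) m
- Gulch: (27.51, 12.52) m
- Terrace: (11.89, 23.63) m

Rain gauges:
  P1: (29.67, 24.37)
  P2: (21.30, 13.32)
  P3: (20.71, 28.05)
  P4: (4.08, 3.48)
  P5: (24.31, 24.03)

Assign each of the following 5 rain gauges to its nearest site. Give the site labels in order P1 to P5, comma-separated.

Hollow, Cove, Hollow, Larch, Hollow

P1 → Hollow (d²=56.78)
P2 → Cove (d²=4.41)
P3 → Hollow (d²=21.01)
P4 → Larch (d²=54.76)
P5 → Hollow (d²=37.33)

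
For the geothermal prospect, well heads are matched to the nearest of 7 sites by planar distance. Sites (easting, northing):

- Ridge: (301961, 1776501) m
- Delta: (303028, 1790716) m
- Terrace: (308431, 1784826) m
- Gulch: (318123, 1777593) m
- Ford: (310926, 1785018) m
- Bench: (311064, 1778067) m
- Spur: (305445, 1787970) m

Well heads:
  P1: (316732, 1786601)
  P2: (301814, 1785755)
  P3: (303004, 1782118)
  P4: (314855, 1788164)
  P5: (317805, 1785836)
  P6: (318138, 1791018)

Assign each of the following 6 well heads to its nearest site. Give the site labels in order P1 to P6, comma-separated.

P1 → Ford (d²=36215525.00)
P2 → Spur (d²=18090386.00)
P3 → Ridge (d²=32638538.00)
P4 → Ford (d²=25334357.00)
P5 → Ford (d²=47989765.00)
P6 → Ford (d²=88012944.00)

Ford, Spur, Ridge, Ford, Ford, Ford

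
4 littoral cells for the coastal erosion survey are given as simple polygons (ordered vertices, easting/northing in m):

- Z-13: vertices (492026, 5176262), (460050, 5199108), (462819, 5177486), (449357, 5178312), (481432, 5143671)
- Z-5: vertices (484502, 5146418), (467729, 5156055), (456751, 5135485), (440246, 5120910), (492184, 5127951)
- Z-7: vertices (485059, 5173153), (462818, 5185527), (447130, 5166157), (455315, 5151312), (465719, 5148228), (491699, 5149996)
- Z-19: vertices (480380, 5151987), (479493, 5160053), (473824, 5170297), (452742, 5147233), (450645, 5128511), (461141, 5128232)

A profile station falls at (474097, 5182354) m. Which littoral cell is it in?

Z-13

Cast a ray rightward from (474097, 5182354). For each polygon, the edges (by vertex number in listed order) whose endpoints lie on opposite sides of northing = 5182354, where each meets that height, and whether that is right or left of the point:
Z-13: 1–2 at easting≈483499.4 (right), 2–3 at easting≈462195.6 (left) → 1 crossing.
Z-5: no edge straddles that height → 0 crossings.
Z-7: 1–2 at easting≈468521.1 (left), 2–3 at easting≈460248.1 (left) → 0 crossings.
Z-19: no edge straddles that height → 0 crossings.
Only Z-13 has an odd count, so the point is inside Z-13.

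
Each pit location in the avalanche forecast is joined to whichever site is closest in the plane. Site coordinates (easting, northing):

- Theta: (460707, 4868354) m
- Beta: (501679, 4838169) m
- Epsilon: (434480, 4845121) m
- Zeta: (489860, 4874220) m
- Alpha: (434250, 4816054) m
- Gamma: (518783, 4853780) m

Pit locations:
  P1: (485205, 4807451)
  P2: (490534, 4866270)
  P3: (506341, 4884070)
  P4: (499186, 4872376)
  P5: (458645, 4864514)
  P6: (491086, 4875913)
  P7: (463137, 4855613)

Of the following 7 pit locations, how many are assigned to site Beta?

1

P1 → Beta
P2 → Zeta
P3 → Zeta
P4 → Zeta
P5 → Theta
P6 → Zeta
P7 → Theta
1 of the 7 goes to Beta.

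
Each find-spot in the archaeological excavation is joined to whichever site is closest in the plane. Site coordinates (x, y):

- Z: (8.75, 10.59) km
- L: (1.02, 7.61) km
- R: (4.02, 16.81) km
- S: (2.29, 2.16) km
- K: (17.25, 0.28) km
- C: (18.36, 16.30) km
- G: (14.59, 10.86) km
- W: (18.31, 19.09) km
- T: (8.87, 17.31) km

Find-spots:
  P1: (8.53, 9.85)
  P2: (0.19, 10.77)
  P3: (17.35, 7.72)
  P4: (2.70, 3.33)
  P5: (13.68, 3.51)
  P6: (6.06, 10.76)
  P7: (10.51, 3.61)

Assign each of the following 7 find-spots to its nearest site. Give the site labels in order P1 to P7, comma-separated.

Z, L, G, S, K, Z, Z

P1 → Z (d²=0.60)
P2 → L (d²=10.67)
P3 → G (d²=17.48)
P4 → S (d²=1.54)
P5 → K (d²=23.18)
P6 → Z (d²=7.27)
P7 → Z (d²=51.82)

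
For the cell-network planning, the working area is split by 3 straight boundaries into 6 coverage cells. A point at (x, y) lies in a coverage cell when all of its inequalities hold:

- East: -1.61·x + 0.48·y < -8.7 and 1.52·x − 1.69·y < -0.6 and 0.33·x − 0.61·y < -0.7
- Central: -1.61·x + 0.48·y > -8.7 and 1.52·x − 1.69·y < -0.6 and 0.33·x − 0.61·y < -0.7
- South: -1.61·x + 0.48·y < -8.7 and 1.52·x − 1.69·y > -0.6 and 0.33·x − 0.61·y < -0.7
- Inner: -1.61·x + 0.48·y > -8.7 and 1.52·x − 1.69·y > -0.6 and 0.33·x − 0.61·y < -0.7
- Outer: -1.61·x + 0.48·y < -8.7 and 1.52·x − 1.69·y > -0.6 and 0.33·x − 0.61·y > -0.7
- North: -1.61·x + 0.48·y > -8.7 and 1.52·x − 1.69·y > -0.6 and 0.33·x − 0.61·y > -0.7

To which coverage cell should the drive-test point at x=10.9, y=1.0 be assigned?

-1.61·10.9 + 0.48·1.0 = -17.069, which is < -8.7
1.52·10.9 − 1.69·1.0 = 14.878, which is > -0.6
0.33·10.9 − 0.61·1.0 = 2.987, which is > -0.7
This sign pattern matches Outer.

Outer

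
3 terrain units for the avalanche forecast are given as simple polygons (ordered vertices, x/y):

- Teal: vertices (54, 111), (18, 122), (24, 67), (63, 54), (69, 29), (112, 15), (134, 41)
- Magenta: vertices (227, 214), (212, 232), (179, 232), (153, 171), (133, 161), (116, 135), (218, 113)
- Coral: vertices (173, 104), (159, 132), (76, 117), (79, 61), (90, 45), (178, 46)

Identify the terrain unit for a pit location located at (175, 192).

Cast a ray rightward from (175, 192). For each polygon, the edges (by vertex number in listed order) whose endpoints lie on opposite sides of y = 192, where each meets that height, and whether that is right or left of the point:
Teal: no edge straddles that height → 0 crossings.
Magenta: 3–4 at x≈162.0 (left), 7–1 at x≈225.0 (right) → 1 crossing.
Coral: no edge straddles that height → 0 crossings.
Only Magenta has an odd count, so the point is inside Magenta.

Magenta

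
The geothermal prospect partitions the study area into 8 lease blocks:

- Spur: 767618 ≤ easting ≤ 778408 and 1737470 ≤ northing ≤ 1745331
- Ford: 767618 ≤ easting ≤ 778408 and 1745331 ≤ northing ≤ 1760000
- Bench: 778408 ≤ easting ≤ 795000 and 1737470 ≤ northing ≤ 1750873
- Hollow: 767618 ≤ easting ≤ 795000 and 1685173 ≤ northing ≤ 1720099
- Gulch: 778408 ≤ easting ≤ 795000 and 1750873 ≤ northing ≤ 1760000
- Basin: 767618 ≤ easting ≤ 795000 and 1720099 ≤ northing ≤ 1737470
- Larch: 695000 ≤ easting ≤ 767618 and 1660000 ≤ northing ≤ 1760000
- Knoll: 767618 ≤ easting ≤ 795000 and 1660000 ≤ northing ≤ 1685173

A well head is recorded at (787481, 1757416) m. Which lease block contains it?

Gulch

The point has easting = 787481 and northing = 1757416.
Only Gulch satisfies 778408 ≤ easting ≤ 795000 and 1750873 ≤ northing ≤ 1760000.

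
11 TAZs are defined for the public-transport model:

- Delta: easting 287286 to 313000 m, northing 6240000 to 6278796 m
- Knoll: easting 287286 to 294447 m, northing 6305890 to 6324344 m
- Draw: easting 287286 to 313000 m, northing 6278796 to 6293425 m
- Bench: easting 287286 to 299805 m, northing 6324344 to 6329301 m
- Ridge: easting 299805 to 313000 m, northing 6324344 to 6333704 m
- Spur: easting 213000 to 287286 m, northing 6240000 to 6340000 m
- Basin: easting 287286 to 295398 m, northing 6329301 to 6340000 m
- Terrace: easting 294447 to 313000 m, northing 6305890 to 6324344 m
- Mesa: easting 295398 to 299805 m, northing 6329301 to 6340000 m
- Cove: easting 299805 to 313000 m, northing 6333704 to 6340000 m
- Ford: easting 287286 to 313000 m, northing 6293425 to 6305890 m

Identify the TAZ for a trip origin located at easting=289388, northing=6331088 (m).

Basin

The point has easting = 289388 and northing = 6331088.
Only Basin satisfies 287286 ≤ easting ≤ 295398 and 6329301 ≤ northing ≤ 6340000.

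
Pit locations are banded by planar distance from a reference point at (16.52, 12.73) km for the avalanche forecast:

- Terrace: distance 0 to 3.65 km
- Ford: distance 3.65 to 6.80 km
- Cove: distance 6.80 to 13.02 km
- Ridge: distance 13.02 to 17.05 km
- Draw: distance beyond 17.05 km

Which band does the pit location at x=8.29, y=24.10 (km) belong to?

Distance = √((8.29−16.52)² + (24.10−12.73)²) = √(67.733 + 129.277) = 14.036 km.
13.02 ≤ 14.036 < 17.05 → Ridge.

Ridge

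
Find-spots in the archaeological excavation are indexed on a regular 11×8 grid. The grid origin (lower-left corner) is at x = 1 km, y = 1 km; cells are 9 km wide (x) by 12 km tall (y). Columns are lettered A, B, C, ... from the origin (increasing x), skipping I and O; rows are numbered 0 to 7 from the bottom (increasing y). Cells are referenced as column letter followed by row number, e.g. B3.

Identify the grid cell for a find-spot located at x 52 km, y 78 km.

F6

Column index: ⌊(52 − 1) / 9⌋ = ⌊5.667⌋ = 5 → column F
Row offset from origin: ⌊(78 − 1) / 12⌋ = ⌊6.417⌋ = 6 → row 6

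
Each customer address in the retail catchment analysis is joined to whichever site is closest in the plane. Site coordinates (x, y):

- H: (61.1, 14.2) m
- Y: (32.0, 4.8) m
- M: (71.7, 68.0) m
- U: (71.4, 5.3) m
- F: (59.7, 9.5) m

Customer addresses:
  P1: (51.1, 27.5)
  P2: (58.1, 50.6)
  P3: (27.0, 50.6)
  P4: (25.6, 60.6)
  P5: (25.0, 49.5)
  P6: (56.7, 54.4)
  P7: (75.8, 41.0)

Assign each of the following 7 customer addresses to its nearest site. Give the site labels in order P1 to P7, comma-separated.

H, M, Y, M, Y, M, M

P1 → H (d²=276.89)
P2 → M (d²=487.72)
P3 → Y (d²=2122.64)
P4 → M (d²=2179.97)
P5 → Y (d²=2047.09)
P6 → M (d²=409.96)
P7 → M (d²=745.81)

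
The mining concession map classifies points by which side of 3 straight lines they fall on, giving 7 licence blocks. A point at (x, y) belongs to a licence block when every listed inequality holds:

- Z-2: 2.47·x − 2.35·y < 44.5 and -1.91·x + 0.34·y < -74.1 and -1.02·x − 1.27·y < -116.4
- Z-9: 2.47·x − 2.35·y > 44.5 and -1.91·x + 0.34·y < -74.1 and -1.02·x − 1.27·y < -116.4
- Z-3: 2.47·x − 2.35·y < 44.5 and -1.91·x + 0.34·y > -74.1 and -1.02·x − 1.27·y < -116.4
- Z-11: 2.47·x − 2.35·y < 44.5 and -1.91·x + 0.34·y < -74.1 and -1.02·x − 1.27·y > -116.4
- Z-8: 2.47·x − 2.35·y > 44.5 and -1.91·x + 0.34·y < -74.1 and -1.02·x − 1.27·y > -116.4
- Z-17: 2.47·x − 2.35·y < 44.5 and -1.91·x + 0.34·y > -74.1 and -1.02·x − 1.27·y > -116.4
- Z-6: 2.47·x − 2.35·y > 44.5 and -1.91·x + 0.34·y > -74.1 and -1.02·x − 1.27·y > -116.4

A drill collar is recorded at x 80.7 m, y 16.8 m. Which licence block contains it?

2.47·80.7 − 2.35·16.8 = 159.849, which is > 44.5
-1.91·80.7 + 0.34·16.8 = -148.425, which is < -74.1
-1.02·80.7 − 1.27·16.8 = -103.650, which is > -116.4
This sign pattern matches Z-8.

Z-8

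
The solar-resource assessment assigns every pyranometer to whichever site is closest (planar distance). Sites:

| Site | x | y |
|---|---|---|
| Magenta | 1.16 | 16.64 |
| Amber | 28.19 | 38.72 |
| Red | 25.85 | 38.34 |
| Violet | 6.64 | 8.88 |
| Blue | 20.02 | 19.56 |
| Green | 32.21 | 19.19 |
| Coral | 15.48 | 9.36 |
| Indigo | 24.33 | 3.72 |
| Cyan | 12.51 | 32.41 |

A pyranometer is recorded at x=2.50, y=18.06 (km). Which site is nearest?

Magenta

Squared distances to each site:
Magenta: 3.812; Amber: 1086.812; Red: 956.501; Violet: 101.412; Blue: 309.200; Green: 883.961; Coral: 244.170; Indigo: 682.184; Cyan: 306.123.
Minimum at Magenta.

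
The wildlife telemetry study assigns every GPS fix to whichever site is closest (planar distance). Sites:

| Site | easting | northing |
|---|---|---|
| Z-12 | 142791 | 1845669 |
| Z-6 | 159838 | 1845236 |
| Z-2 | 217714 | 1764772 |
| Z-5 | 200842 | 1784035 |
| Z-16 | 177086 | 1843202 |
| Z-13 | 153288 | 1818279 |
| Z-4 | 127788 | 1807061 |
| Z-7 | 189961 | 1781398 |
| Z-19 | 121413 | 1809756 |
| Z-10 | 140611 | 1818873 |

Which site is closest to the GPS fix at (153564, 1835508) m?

Squared distances to each site:
Z-12: 219303450.000; Z-6: 133997060.000; Z-2: 9118804196.000; Z-5: 4884679013.000; Z-16: 612482120.000; Z-13: 296914617.000; Z-4: 1473633985.000; Z-7: 4252633709.000; Z-19: 1696852305.000; Z-10: 444503434.000.
Minimum at Z-6.

Z-6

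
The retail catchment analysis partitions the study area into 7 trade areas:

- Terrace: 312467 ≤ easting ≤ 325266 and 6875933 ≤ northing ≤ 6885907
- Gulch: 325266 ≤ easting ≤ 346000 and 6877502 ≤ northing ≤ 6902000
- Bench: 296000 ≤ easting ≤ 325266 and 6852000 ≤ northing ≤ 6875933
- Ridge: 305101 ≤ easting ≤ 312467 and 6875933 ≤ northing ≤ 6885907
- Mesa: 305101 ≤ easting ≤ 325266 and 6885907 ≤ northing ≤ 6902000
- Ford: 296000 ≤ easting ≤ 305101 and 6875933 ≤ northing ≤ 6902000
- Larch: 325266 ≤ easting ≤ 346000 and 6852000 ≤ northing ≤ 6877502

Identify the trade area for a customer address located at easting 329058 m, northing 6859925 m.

The point has easting = 329058 and northing = 6859925.
Only Larch satisfies 325266 ≤ easting ≤ 346000 and 6852000 ≤ northing ≤ 6877502.

Larch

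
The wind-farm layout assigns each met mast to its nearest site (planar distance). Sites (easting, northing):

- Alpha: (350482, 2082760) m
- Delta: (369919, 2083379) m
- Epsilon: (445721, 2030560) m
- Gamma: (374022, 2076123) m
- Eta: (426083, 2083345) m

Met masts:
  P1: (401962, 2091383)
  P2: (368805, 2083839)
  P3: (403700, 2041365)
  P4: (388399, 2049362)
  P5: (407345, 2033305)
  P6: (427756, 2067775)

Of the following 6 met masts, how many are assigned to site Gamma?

P1 → Eta
P2 → Delta
P3 → Epsilon
P4 → Gamma
P5 → Epsilon
P6 → Eta
1 of the 6 goes to Gamma.

1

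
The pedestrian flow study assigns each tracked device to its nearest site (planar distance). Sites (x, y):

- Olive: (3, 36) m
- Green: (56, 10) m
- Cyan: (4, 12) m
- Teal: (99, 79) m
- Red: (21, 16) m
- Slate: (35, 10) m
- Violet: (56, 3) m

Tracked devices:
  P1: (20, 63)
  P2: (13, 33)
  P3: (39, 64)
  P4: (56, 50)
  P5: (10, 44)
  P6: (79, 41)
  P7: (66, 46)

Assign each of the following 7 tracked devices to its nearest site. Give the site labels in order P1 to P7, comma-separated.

Olive, Olive, Olive, Green, Olive, Green, Green

P1 → Olive (d²=1018.00)
P2 → Olive (d²=109.00)
P3 → Olive (d²=2080.00)
P4 → Green (d²=1600.00)
P5 → Olive (d²=113.00)
P6 → Green (d²=1490.00)
P7 → Green (d²=1396.00)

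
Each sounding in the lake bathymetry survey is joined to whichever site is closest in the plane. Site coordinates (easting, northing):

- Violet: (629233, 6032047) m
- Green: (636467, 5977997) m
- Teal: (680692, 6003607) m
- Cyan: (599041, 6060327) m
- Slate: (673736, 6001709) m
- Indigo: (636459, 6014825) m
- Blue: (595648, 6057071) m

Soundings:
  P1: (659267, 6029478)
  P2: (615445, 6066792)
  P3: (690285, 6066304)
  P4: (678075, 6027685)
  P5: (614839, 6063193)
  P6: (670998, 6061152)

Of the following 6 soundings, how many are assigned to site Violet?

P1 → Indigo
P2 → Cyan
P3 → Teal
P4 → Teal
P5 → Cyan
P6 → Violet
1 of the 6 goes to Violet.

1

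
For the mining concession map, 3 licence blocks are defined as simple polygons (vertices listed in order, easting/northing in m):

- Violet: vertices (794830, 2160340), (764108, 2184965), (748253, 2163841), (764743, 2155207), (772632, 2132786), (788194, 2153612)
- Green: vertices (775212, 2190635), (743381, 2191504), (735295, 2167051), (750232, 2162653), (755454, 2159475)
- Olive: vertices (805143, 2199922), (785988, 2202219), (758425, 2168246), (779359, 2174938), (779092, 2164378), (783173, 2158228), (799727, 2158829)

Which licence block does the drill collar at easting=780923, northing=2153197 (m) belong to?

Violet

Cast a ray rightward from (780923, 2153197). For each polygon, the edges (by vertex number in listed order) whose endpoints lie on opposite sides of northing = 2153197, where each meets that height, and whether that is right or left of the point:
Violet: 4–5 at easting≈765450.2 (left), 5–6 at easting≈787883.9 (right) → 1 crossing.
Green: no edge straddles that height → 0 crossings.
Olive: no edge straddles that height → 0 crossings.
Only Violet has an odd count, so the point is inside Violet.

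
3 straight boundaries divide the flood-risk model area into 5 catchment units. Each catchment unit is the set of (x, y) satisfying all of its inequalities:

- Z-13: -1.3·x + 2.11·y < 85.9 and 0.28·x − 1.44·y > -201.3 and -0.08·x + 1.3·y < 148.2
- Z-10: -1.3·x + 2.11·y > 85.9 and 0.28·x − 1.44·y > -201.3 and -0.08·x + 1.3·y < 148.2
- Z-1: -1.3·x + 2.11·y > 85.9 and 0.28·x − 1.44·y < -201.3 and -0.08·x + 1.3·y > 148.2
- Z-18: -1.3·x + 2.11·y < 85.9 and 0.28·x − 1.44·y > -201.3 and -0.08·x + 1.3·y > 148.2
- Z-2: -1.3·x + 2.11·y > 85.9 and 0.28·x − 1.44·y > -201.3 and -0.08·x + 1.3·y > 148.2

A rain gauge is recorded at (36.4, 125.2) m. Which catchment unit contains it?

Z-2

-1.3·36.4 + 2.11·125.2 = 216.852, which is > 85.9
0.28·36.4 − 1.44·125.2 = -170.096, which is > -201.3
-0.08·36.4 + 1.3·125.2 = 159.848, which is > 148.2
This sign pattern matches Z-2.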